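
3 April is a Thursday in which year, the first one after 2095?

From one year to the next, a fixed date's weekday advances by 1, or by 2 when a Feb 29 lies between the two dates.
2095: April 3 is Sunday.
2096: Tuesday (+2)
2097: Wednesday (+1)
2098: Thursday (+1)
3 April falls on a Thursday in 2098.

2098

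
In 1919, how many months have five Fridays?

4

A month of length L has five Fridays iff its first Friday is on day ≤ L−28 (so day 1–3 in a 31-day month, 1–2 in a 30-day month, day 1 in a leap February).
Checking each month of 1919: Jan starts Wed (31d) ✓; Feb starts Sat (28d); Mar starts Sat (31d); Apr starts Tue (30d); May starts Thu (31d) ✓; Jun starts Sun (30d); Jul starts Tue (31d); Aug starts Fri (31d) ✓; Sep starts Mon (30d); Oct starts Wed (31d) ✓; Nov starts Sat (30d); Dec starts Mon (31d).
Five-Friday months: January, May, August, October → 4.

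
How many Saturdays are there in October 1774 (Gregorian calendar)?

October 1774 has 31 days and begins on Saturday.
The first Saturday is October 1.
Saturdays fall on 1, 8, 15, 22, 29 — that's 5.

5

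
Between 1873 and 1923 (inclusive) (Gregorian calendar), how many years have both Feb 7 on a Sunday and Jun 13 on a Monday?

2

Check each year's weekday for Feb 7 and Jun 13:
  1873: Fri/Fri  1874: Sat/Sat  1875: Sun/Sun  1876: Mon/Tue  1877: Wed/Wed  1878: Thu/Thu  1879: Fri/Fri  1880: Sat/Sun  1881: Mon/Mon  1882: Tue/Tue  1883: Wed/Wed  1884: Thu/Fri  1885: Sat/Sat  1886: Sun/Sun  …(23 more)…  1910: Mon/Mon  1911: Tue/Tue  1912: Wed/Thu  1913: Fri/Fri  1914: Sat/Sat  1915: Sun/Sun  1916: Mon/Tue  1917: Wed/Wed  1918: Thu/Thu  1919: Fri/Fri  1920: Sat/Sun  1921: Mon/Mon  1922: Tue/Tue  1923: Wed/Wed
Both conditions hold in: 1892, 1904 — 2.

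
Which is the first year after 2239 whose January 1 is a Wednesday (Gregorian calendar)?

Jan 1 advances by 2 weekdays after a leap year and by 1 after a common year.
2239: Jan 1 is Tuesday.
2240: Wednesday (leap)
2240 begins on a Wednesday

2240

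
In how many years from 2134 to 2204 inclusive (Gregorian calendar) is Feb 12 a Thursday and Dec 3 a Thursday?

8

Check each year's weekday for Feb 12 and Dec 3:
  2134: Fri/Fri  2135: Sat/Sat  2136: Sun/Mon  2137: Tue/Tue  2138: Wed/Wed  2139: Thu/Thu ✓  2140: Fri/Sat  2141: Sun/Sun  2142: Mon/Mon  2143: Tue/Tue  2144: Wed/Thu  2145: Fri/Fri  2146: Sat/Sat  2147: Sun/Sun  …(43 more)…  2191: Sat/Sat  2192: Sun/Mon  2193: Tue/Tue  2194: Wed/Wed  2195: Thu/Thu ✓  2196: Fri/Sat  2197: Sun/Sun  2198: Mon/Mon  2199: Tue/Tue  2200: Wed/Wed  2201: Thu/Thu ✓  2202: Fri/Fri  2203: Sat/Sat  2204: Sun/Mon
Both conditions hold in: 2139, 2150, 2161, 2167, 2178, 2189, 2195, 2201 — 8.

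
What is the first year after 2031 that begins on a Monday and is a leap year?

Jan 1 advances by 2 weekdays after a leap year and by 1 after a common year.
2031: Jan 1 is Wednesday.
2032: Thursday (leap)
2033: Saturday
2034: Sunday
2035: Monday
2036: Tuesday (leap)
2037: Thursday
2038: Friday
2039: Saturday
2040: Sunday (leap)
2041: Tuesday
2042: Wednesday
2043: Thursday
2044: Friday (leap)
2045: Sunday
2046: Monday
2047: Tuesday
2048: Wednesday (leap)
2049: Friday
2050: Saturday
2051: Sunday
2052: Monday (leap)
2052 begins on a Monday and is a leap year.

2052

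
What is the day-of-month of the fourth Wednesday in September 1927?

28

September 1, 1927 is a Thursday, so the first Wednesday is the 7th.
The fourth Wednesday is 7 + 21 = 28.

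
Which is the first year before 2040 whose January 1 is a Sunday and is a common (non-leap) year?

Jan 1 advances by 2 weekdays after a leap year and by 1 after a common year.
2040: Jan 1 is Sunday (leap).
2039: Saturday
2038: Friday
2037: Thursday
2036: Tuesday (leap)
2035: Monday
2034: Sunday
2034 begins on a Sunday and is a common year.

2034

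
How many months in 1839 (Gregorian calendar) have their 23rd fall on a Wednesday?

Check the 23rd of each month of 1839: Jan 23: Wed, Feb 23: Sat, Mar 23: Sat, Apr 23: Tue, May 23: Thu, Jun 23: Sun, Jul 23: Tue, Aug 23: Fri, Sep 23: Mon, Oct 23: Wed, Nov 23: Sat, Dec 23: Mon.
Wednesday occurs in January, October — 2 months.

2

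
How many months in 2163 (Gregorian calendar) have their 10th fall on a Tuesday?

1

Check the 10th of each month of 2163: Jan 10: Mon, Feb 10: Thu, Mar 10: Thu, Apr 10: Sun, May 10: Tue, Jun 10: Fri, Jul 10: Sun, Aug 10: Wed, Sep 10: Sat, Oct 10: Mon, Nov 10: Thu, Dec 10: Sat.
Tuesday occurs in May — 1 month.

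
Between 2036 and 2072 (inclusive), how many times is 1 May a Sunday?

Track 1 May's weekday year by year (advancing +1, or +2 across a Feb 29):
  2036: Thu  2037: Fri (+1)  2038: Sat (+1)  2039: Sun (+1) ✓  2040: Tue (+2)
  2041: Wed (+1)  2042: Thu (+1)  2043: Fri (+1)  2044: Sun (+2) ✓  2045: Mon (+1)
  2046: Tue (+1)  2047: Wed (+1)  2048: Fri (+2)  2049: Sat (+1)  … (9 more years) …
  2059: Thu (+1)  2060: Sat (+2)  2061: Sun (+1) ✓  2062: Mon (+1)  2063: Tue (+1)
  2064: Thu (+2)  2065: Fri (+1)  2066: Sat (+1)  2067: Sun (+1) ✓  2068: Tue (+2)
  2069: Wed (+1)  2070: Thu (+1)  2071: Fri (+1)  2072: Sun (+2) ✓
Sunday years: 2039, 2044, 2050, 2061, 2067, 2072 — 6 in total.

6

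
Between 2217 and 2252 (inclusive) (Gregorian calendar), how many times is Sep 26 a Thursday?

Track Sep 26's weekday year by year (advancing +1, or +2 across a Feb 29):
  2217: Fri  2218: Sat (+1)  2219: Sun (+1)  2220: Tue (+2)  2221: Wed (+1)
  2222: Thu (+1) ✓  2223: Fri (+1)  2224: Sun (+2)  2225: Mon (+1)  2226: Tue (+1)
  2227: Wed (+1)  2228: Fri (+2)  2229: Sat (+1)  2230: Sun (+1)  … (8 more years) …
  2239: Thu (+1) ✓  2240: Sat (+2)  2241: Sun (+1)  2242: Mon (+1)  2243: Tue (+1)
  2244: Thu (+2) ✓  2245: Fri (+1)  2246: Sat (+1)  2247: Sun (+1)  2248: Tue (+2)
  2249: Wed (+1)  2250: Thu (+1) ✓  2251: Fri (+1)  2252: Sun (+2)
Thursday years: 2222, 2233, 2239, 2244, 2250 — 5 in total.

5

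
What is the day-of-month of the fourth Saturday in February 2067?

26

February 1, 2067 is a Tuesday, so the first Saturday is the 5th.
The fourth Saturday is 5 + 21 = 26.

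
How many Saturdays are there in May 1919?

May 1919 has 31 days and begins on Thursday.
The first Saturday is May 3.
Saturdays fall on 3, 10, 17, 24, 31 — that's 5.

5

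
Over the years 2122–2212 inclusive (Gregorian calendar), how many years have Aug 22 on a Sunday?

12

Track Aug 22's weekday year by year (advancing +1, or +2 across a Feb 29):
  2122: Sat  2123: Sun (+1) ✓  2124: Tue (+2)  2125: Wed (+1)  2126: Thu (+1)
  2127: Fri (+1)  2128: Sun (+2) ✓  2129: Mon (+1)  2130: Tue (+1)  2131: Wed (+1)
  2132: Fri (+2)  2133: Sat (+1)  2134: Sun (+1) ✓  2135: Mon (+1)  … (63 more years) …
  2199: Thu (+1)  2200: Fri (+1)  2201: Sat (+1)  2202: Sun (+1) ✓  2203: Mon (+1)
  2204: Wed (+2)  2205: Thu (+1)  2206: Fri (+1)  2207: Sat (+1)  2208: Mon (+2)
  2209: Tue (+1)  2210: Wed (+1)  2211: Thu (+1)  2212: Sat (+2)
Sunday years: 2123, 2128, 2134, 2145, 2151, 2156, 2162, 2173, 2179, 2184, 2190, 2202 — 12 in total.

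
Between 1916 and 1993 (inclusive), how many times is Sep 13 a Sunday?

Track Sep 13's weekday year by year (advancing +1, or +2 across a Feb 29):
  1916: Wed  1917: Thu (+1)  1918: Fri (+1)  1919: Sat (+1)  1920: Mon (+2)
  1921: Tue (+1)  1922: Wed (+1)  1923: Thu (+1)  1924: Sat (+2)  1925: Sun (+1) ✓
  1926: Mon (+1)  1927: Tue (+1)  1928: Thu (+2)  1929: Fri (+1)  … (50 more years) …
  1980: Sat (+2)  1981: Sun (+1) ✓  1982: Mon (+1)  1983: Tue (+1)  1984: Thu (+2)
  1985: Fri (+1)  1986: Sat (+1)  1987: Sun (+1) ✓  1988: Tue (+2)  1989: Wed (+1)
  1990: Thu (+1)  1991: Fri (+1)  1992: Sun (+2) ✓  1993: Mon (+1)
Sunday years: 1925, 1931, 1936, 1942, 1953, 1959, 1964, 1970, 1981, 1987, 1992 — 11 in total.

11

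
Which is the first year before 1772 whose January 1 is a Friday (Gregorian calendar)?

Jan 1 advances by 2 weekdays after a leap year and by 1 after a common year.
1772: Jan 1 is Wednesday (leap).
1771: Tuesday
1770: Monday
1769: Sunday
1768: Friday (leap)
1768 begins on a Friday

1768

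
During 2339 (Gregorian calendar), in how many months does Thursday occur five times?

A month of length L has five Thursdays iff its first Thursday is on day ≤ L−28 (so day 1–3 in a 31-day month, 1–2 in a 30-day month, day 1 in a leap February).
Checking each month of 2339: Jan starts Sun (31d); Feb starts Wed (28d); Mar starts Wed (31d) ✓; Apr starts Sat (30d); May starts Mon (31d); Jun starts Thu (30d) ✓; Jul starts Sat (31d); Aug starts Tue (31d) ✓; Sep starts Fri (30d); Oct starts Sun (31d); Nov starts Wed (30d) ✓; Dec starts Fri (31d).
Five-Thursday months: March, June, August, November → 4.

4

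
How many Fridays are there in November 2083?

November 2083 has 30 days and begins on Monday.
The first Friday is November 5.
Fridays fall on 5, 12, 19, 26 — that's 4.

4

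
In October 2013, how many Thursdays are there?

5

October 2013 has 31 days and begins on Tuesday.
The first Thursday is October 3.
Thursdays fall on 3, 10, 17, 24, 31 — that's 5.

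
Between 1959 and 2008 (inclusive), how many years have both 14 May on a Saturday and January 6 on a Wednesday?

2

Check each year's weekday for 14 May and January 6:
  1959: Thu/Tue  1960: Sat/Wed ✓  1961: Sun/Fri  1962: Mon/Sat  1963: Tue/Sun  1964: Thu/Mon  1965: Fri/Wed  1966: Sat/Thu  1967: Sun/Fri  1968: Tue/Sat  1969: Wed/Mon  1970: Thu/Tue  1971: Fri/Wed  1972: Sun/Thu  …(22 more)…  1995: Sun/Fri  1996: Tue/Sat  1997: Wed/Mon  1998: Thu/Tue  1999: Fri/Wed  2000: Sun/Thu  2001: Mon/Sat  2002: Tue/Sun  2003: Wed/Mon  2004: Fri/Tue  2005: Sat/Thu  2006: Sun/Fri  2007: Mon/Sat  2008: Wed/Sun
Both conditions hold in: 1960, 1988 — 2.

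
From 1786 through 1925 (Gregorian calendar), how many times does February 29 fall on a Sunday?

Leap years in 1786–1925: 33 of them.
Feb 29 weekday advances by 5 (mod 7) from one leap year to the next four years later (or differs when a century non-leap intervenes).
Leap-day weekdays: 1788:Fri 1792:Wed 1796:Mon 1804:Wed 1808:Mon 1812:Sat 1816:Thu 1820:Tue 1824:Sun✓ 1828:Fri 1832:Wed 1836:Mon 1840:Sat …(7 more)… 1872:Thu 1876:Tue 1880:Sun✓ 1884:Fri 1888:Wed 1892:Mon 1896:Sat 1904:Mon 1908:Sat 1912:Thu 1916:Tue 1920:Sun✓ 1924:Fri
Sunday: 1824, 1852, 1880, 1920 → 4.

4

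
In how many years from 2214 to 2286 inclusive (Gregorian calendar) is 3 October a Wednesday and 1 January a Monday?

8

Check each year's weekday for 3 October and 1 January:
  2214: Mon/Sat  2215: Tue/Sun  2216: Thu/Mon  2217: Fri/Wed  2218: Sat/Thu  2219: Sun/Fri  2220: Tue/Sat  2221: Wed/Mon ✓  2222: Thu/Tue  2223: Fri/Wed  2224: Sun/Thu  2225: Mon/Sat  2226: Tue/Sun  2227: Wed/Mon ✓  …(45 more)…  2273: Fri/Wed  2274: Sat/Thu  2275: Sun/Fri  2276: Tue/Sat  2277: Wed/Mon ✓  2278: Thu/Tue  2279: Fri/Wed  2280: Sun/Thu  2281: Mon/Sat  2282: Tue/Sun  2283: Wed/Mon ✓  2284: Fri/Tue  2285: Sat/Thu  2286: Sun/Fri
Both conditions hold in: 2221, 2227, 2238, 2249, 2255, 2266, 2277, 2283 — 8.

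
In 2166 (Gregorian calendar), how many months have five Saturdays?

4

A month of length L has five Saturdays iff its first Saturday is on day ≤ L−28 (so day 1–3 in a 31-day month, 1–2 in a 30-day month, day 1 in a leap February).
Checking each month of 2166: Jan starts Wed (31d); Feb starts Sat (28d); Mar starts Sat (31d) ✓; Apr starts Tue (30d); May starts Thu (31d) ✓; Jun starts Sun (30d); Jul starts Tue (31d); Aug starts Fri (31d) ✓; Sep starts Mon (30d); Oct starts Wed (31d); Nov starts Sat (30d) ✓; Dec starts Mon (31d).
Five-Saturday months: March, May, August, November → 4.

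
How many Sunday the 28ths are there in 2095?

Check the 28th of each month of 2095: Jan 28: Fri, Feb 28: Mon, Mar 28: Mon, Apr 28: Thu, May 28: Sat, Jun 28: Tue, Jul 28: Thu, Aug 28: Sun, Sep 28: Wed, Oct 28: Fri, Nov 28: Mon, Dec 28: Wed.
Sunday occurs in August — 1 month.

1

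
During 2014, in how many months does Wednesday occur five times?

5

A month of length L has five Wednesdays iff its first Wednesday is on day ≤ L−28 (so day 1–3 in a 31-day month, 1–2 in a 30-day month, day 1 in a leap February).
Checking each month of 2014: Jan starts Wed (31d) ✓; Feb starts Sat (28d); Mar starts Sat (31d); Apr starts Tue (30d) ✓; May starts Thu (31d); Jun starts Sun (30d); Jul starts Tue (31d) ✓; Aug starts Fri (31d); Sep starts Mon (30d); Oct starts Wed (31d) ✓; Nov starts Sat (30d); Dec starts Mon (31d) ✓.
Five-Wednesday months: January, April, July, October, December → 5.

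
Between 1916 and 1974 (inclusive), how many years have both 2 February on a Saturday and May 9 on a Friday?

Check each year's weekday for 2 February and May 9:
  1916: Wed/Tue  1917: Fri/Wed  1918: Sat/Thu  1919: Sun/Fri  1920: Mon/Sun  1921: Wed/Mon  1922: Thu/Tue  1923: Fri/Wed  1924: Sat/Fri ✓  1925: Mon/Sat  1926: Tue/Sun  1927: Wed/Mon  1928: Thu/Wed  1929: Sat/Thu  …(31 more)…  1961: Thu/Tue  1962: Fri/Wed  1963: Sat/Thu  1964: Sun/Sat  1965: Tue/Sun  1966: Wed/Mon  1967: Thu/Tue  1968: Fri/Thu  1969: Sun/Fri  1970: Mon/Sat  1971: Tue/Sun  1972: Wed/Tue  1973: Fri/Wed  1974: Sat/Thu
Both conditions hold in: 1924, 1952 — 2.

2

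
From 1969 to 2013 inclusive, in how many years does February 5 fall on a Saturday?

Track February 5's weekday year by year (advancing +1, or +2 across a Feb 29):
  1969: Wed  1970: Thu (+1)  1971: Fri (+1)  1972: Sat (+1) ✓  1973: Mon (+2)
  1974: Tue (+1)  1975: Wed (+1)  1976: Thu (+1)  1977: Sat (+2) ✓  1978: Sun (+1)
  1979: Mon (+1)  1980: Tue (+1)  1981: Thu (+2)  1982: Fri (+1)  … (17 more years) …
  2000: Sat (+1) ✓  2001: Mon (+2)  2002: Tue (+1)  2003: Wed (+1)  2004: Thu (+1)
  2005: Sat (+2) ✓  2006: Sun (+1)  2007: Mon (+1)  2008: Tue (+1)  2009: Thu (+2)
  2010: Fri (+1)  2011: Sat (+1) ✓  2012: Sun (+1)  2013: Tue (+2)
Saturday years: 1972, 1977, 1983, 1994, 2000, 2005, 2011 — 7 in total.

7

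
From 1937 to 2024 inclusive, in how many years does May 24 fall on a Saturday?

Track May 24's weekday year by year (advancing +1, or +2 across a Feb 29):
  1937: Mon  1938: Tue (+1)  1939: Wed (+1)  1940: Fri (+2)  1941: Sat (+1) ✓
  1942: Sun (+1)  1943: Mon (+1)  1944: Wed (+2)  1945: Thu (+1)  1946: Fri (+1)
  1947: Sat (+1) ✓  1948: Mon (+2)  1949: Tue (+1)  1950: Wed (+1)  … (60 more years) …
  2011: Tue (+1)  2012: Thu (+2)  2013: Fri (+1)  2014: Sat (+1) ✓  2015: Sun (+1)
  2016: Tue (+2)  2017: Wed (+1)  2018: Thu (+1)  2019: Fri (+1)  2020: Sun (+2)
  2021: Mon (+1)  2022: Tue (+1)  2023: Wed (+1)  2024: Fri (+2)
Saturday years: 1941, 1947, 1952, 1958, 1969, 1975, 1980, 1986, 1997, 2003, 2008, 2014 — 12 in total.

12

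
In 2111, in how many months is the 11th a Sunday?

2

Check the 11th of each month of 2111: Jan 11: Sun, Feb 11: Wed, Mar 11: Wed, Apr 11: Sat, May 11: Mon, Jun 11: Thu, Jul 11: Sat, Aug 11: Tue, Sep 11: Fri, Oct 11: Sun, Nov 11: Wed, Dec 11: Fri.
Sunday occurs in January, October — 2 months.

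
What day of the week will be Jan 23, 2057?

January 1, 2057 is a Monday.
January 23 is day 23 of the year, i.e. 22 days after Jan 1.
22 mod 7 = 1, so advance 1 weekday from Monday: Tuesday.

Tuesday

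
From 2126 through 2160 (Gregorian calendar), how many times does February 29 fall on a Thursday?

Leap years in 2126–2160: 9 of them.
Feb 29 weekday advances by 5 (mod 7) from one leap year to the next four years later (or differs when a century non-leap intervenes).
Leap-day weekdays: 2128:Sun 2132:Fri 2136:Wed 2140:Mon 2144:Sat 2148:Thu✓ 2152:Tue 2156:Sun 2160:Fri
Thursday: 2148 → 1.

1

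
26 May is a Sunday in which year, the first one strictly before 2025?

From one year to the next, a fixed date's weekday advances by 1, or by 2 when a Feb 29 lies between the two dates.
2025: May 26 is Monday.
2024: Sunday (−1)
26 May falls on a Sunday in 2024.

2024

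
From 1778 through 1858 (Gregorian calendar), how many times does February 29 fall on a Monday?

Leap years in 1778–1858: 19 of them.
Feb 29 weekday advances by 5 (mod 7) from one leap year to the next four years later (or differs when a century non-leap intervenes).
Leap-day weekdays: 1780:Tue 1784:Sun 1788:Fri 1792:Wed 1796:Mon✓ 1804:Wed 1808:Mon✓ 1812:Sat 1816:Thu 1820:Tue 1824:Sun 1828:Fri 1832:Wed 1836:Mon✓ 1840:Sat 1844:Thu 1848:Tue 1852:Sun 1856:Fri
Monday: 1796, 1808, 1836 → 3.

3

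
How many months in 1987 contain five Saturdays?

A month of length L has five Saturdays iff its first Saturday is on day ≤ L−28 (so day 1–3 in a 31-day month, 1–2 in a 30-day month, day 1 in a leap February).
Checking each month of 1987: Jan starts Thu (31d) ✓; Feb starts Sun (28d); Mar starts Sun (31d); Apr starts Wed (30d); May starts Fri (31d) ✓; Jun starts Mon (30d); Jul starts Wed (31d); Aug starts Sat (31d) ✓; Sep starts Tue (30d); Oct starts Thu (31d) ✓; Nov starts Sun (30d); Dec starts Tue (31d).
Five-Saturday months: January, May, August, October → 4.

4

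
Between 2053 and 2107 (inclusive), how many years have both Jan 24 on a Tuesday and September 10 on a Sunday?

5

Check each year's weekday for Jan 24 and September 10:
  2053: Fri/Wed  2054: Sat/Thu  2055: Sun/Fri  2056: Mon/Sun  2057: Wed/Mon  2058: Thu/Tue  2059: Fri/Wed  2060: Sat/Fri  2061: Mon/Sat  2062: Tue/Sun ✓  2063: Wed/Mon  2064: Thu/Wed  2065: Sat/Thu  2066: Sun/Fri  …(27 more)…  2094: Sun/Fri  2095: Mon/Sat  2096: Tue/Mon  2097: Thu/Tue  2098: Fri/Wed  2099: Sat/Thu  2100: Sun/Fri  2101: Mon/Sat  2102: Tue/Sun ✓  2103: Wed/Mon  2104: Thu/Wed  2105: Sat/Thu  2106: Sun/Fri  2107: Mon/Sat
Both conditions hold in: 2062, 2073, 2079, 2090, 2102 — 5.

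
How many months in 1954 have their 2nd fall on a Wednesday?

1

Check the 2nd of each month of 1954: Jan 2: Sat, Feb 2: Tue, Mar 2: Tue, Apr 2: Fri, May 2: Sun, Jun 2: Wed, Jul 2: Fri, Aug 2: Mon, Sep 2: Thu, Oct 2: Sat, Nov 2: Tue, Dec 2: Thu.
Wednesday occurs in June — 1 month.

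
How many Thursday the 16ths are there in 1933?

3

Check the 16th of each month of 1933: Jan 16: Mon, Feb 16: Thu, Mar 16: Thu, Apr 16: Sun, May 16: Tue, Jun 16: Fri, Jul 16: Sun, Aug 16: Wed, Sep 16: Sat, Oct 16: Mon, Nov 16: Thu, Dec 16: Sat.
Thursday occurs in February, March, November — 3 months.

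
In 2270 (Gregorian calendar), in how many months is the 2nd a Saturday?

2

Check the 2nd of each month of 2270: Jan 2: Sun, Feb 2: Wed, Mar 2: Wed, Apr 2: Sat, May 2: Mon, Jun 2: Thu, Jul 2: Sat, Aug 2: Tue, Sep 2: Fri, Oct 2: Sun, Nov 2: Wed, Dec 2: Fri.
Saturday occurs in April, July — 2 months.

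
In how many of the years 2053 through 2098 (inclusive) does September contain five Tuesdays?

14

September has 30 days; it has five Tuesdays when Tuesday falls among the first (month-length − 28) days — i.e. when September 1 is one of Tuesday/Monday.
September 1 by year: 2053:Mon✓ 2054:Tue✓ 2055:Wed 2056:Fri 2057:Sat 2058:Sun 2059:Mon✓ 2060:Wed 2061:Thu 2062:Fri 2063:Sat 2064:Mon✓ 2065:Tue✓ 2066:Wed 2067:Thu …(16 more)… 2084:Fri 2085:Sat 2086:Sun 2087:Mon✓ 2088:Wed 2089:Thu 2090:Fri 2091:Sat 2092:Mon✓ 2093:Tue✓ 2094:Wed 2095:Thu 2096:Sat 2097:Sun 2098:Mon✓
Years with five Tuesdays: 2053, 2054, 2059, 2064, 2065, 2070, 2071, 2076, 2081, 2082, 2087, 2092, 2093, 2098 → 14.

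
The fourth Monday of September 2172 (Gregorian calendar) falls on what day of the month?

28

September 1, 2172 is a Tuesday, so the first Monday is the 7th.
The fourth Monday is 7 + 21 = 28.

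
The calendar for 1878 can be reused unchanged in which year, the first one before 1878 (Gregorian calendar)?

1867

Two years share a calendar iff Jan 1 falls on the same weekday and both are leap or both are common. 1878: Jan 1 is Tuesday, common year.
1877: Jan 1 Monday, common
1876: Jan 1 Saturday, leap
1875: Jan 1 Friday, common
1874: Jan 1 Thursday, common
1873: Jan 1 Wednesday, common
1872: Jan 1 Monday, leap
1871: Jan 1 Sunday, common
1870: Jan 1 Saturday, common
1869: Jan 1 Friday, common
1868: Jan 1 Wednesday, leap
1867: Jan 1 Tuesday, common
1867 matches on both conditions.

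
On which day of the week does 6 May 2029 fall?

January 1, 2029 is a Monday.
May 6 is day 126 of the year, i.e. 125 days after Jan 1.
125 mod 7 = 6, so advance 6 weekdays from Monday: Sunday.

Sunday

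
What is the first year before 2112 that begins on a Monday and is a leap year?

Jan 1 advances by 2 weekdays after a leap year and by 1 after a common year.
2112: Jan 1 is Friday (leap).
2111: Thursday
2110: Wednesday
2109: Tuesday
2108: Sunday (leap)
2107: Saturday
2106: Friday
2105: Thursday
2104: Tuesday (leap)
2103: Monday
2102: Sunday
2101: Saturday
2100: Friday
2099: Thursday
2098: Wednesday
2097: Tuesday
2096: Sunday (leap)
2095: Saturday
2094: Friday
2093: Thursday
2092: Tuesday (leap)
2091: Monday
2090: Sunday
2089: Saturday
2088: Thursday (leap)
2087: Wednesday
2086: Tuesday
2085: Monday
2084: Saturday (leap)
2083: Friday
2082: Thursday
2081: Wednesday
2080: Monday (leap)
2080 begins on a Monday and is a leap year.

2080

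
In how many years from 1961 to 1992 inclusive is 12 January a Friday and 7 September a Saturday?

Check each year's weekday for 12 January and 7 September:
  1961: Thu/Thu  1962: Fri/Fri  1963: Sat/Sat  1964: Sun/Mon  1965: Tue/Tue  1966: Wed/Wed  1967: Thu/Thu  1968: Fri/Sat ✓  1969: Sun/Sun  1970: Mon/Mon  1971: Tue/Tue  1972: Wed/Thu  1973: Fri/Fri  1974: Sat/Sat  …(4 more)…  1979: Fri/Fri  1980: Sat/Sun  1981: Mon/Mon  1982: Tue/Tue  1983: Wed/Wed  1984: Thu/Fri  1985: Sat/Sat  1986: Sun/Sun  1987: Mon/Mon  1988: Tue/Wed  1989: Thu/Thu  1990: Fri/Fri  1991: Sat/Sat  1992: Sun/Mon
Both conditions hold in: 1968 — 1.

1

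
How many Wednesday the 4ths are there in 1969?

1

Check the 4th of each month of 1969: Jan 4: Sat, Feb 4: Tue, Mar 4: Tue, Apr 4: Fri, May 4: Sun, Jun 4: Wed, Jul 4: Fri, Aug 4: Mon, Sep 4: Thu, Oct 4: Sat, Nov 4: Tue, Dec 4: Thu.
Wednesday occurs in June — 1 month.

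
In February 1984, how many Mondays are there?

4

February 1984 has 29 days and begins on Wednesday.
The first Monday is February 6.
Mondays fall on 6, 13, 20, 27 — that's 4.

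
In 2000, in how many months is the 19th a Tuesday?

2

Check the 19th of each month of 2000: Jan 19: Wed, Feb 19: Sat, Mar 19: Sun, Apr 19: Wed, May 19: Fri, Jun 19: Mon, Jul 19: Wed, Aug 19: Sat, Sep 19: Tue, Oct 19: Thu, Nov 19: Sun, Dec 19: Tue.
Tuesday occurs in September, December — 2 months.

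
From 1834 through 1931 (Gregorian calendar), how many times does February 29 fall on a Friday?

Leap years in 1834–1931: 23 of them.
Feb 29 weekday advances by 5 (mod 7) from one leap year to the next four years later (or differs when a century non-leap intervenes).
Leap-day weekdays: 1836:Mon 1840:Sat 1844:Thu 1848:Tue 1852:Sun 1856:Fri✓ 1860:Wed 1864:Mon 1868:Sat 1872:Thu 1876:Tue 1880:Sun 1884:Fri✓ 1888:Wed 1892:Mon 1896:Sat 1904:Mon 1908:Sat 1912:Thu 1916:Tue 1920:Sun 1924:Fri✓ 1928:Wed
Friday: 1856, 1884, 1924 → 3.

3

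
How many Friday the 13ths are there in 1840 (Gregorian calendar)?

2

Check the 13th of each month of 1840: Jan 13: Mon, Feb 13: Thu, Mar 13: Fri, Apr 13: Mon, May 13: Wed, Jun 13: Sat, Jul 13: Mon, Aug 13: Thu, Sep 13: Sun, Oct 13: Tue, Nov 13: Fri, Dec 13: Sun.
Friday occurs in March, November — 2 months.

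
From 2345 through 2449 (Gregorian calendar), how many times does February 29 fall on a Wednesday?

4

Leap years in 2345–2449: 26 of them.
Feb 29 weekday advances by 5 (mod 7) from one leap year to the next four years later (or differs when a century non-leap intervenes).
Leap-day weekdays: 2348:Sun 2352:Fri 2356:Wed✓ 2360:Mon 2364:Sat 2368:Thu 2372:Tue 2376:Sun 2380:Fri 2384:Wed✓ 2388:Mon 2392:Sat 2396:Thu 2400:Tue 2404:Sun 2408:Fri 2412:Wed✓ 2416:Mon 2420:Sat 2424:Thu 2428:Tue 2432:Sun 2436:Fri 2440:Wed✓ 2444:Mon 2448:Sat
Wednesday: 2356, 2384, 2412, 2440 → 4.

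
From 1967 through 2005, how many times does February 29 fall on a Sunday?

2

Leap years in 1967–2005: 10 of them.
Feb 29 weekday advances by 5 (mod 7) from one leap year to the next four years later (or differs when a century non-leap intervenes).
Leap-day weekdays: 1968:Thu 1972:Tue 1976:Sun✓ 1980:Fri 1984:Wed 1988:Mon 1992:Sat 1996:Thu 2000:Tue 2004:Sun✓
Sunday: 1976, 2004 → 2.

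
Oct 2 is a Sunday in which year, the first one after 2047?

From one year to the next, a fixed date's weekday advances by 1, or by 2 when a Feb 29 lies between the two dates.
2047: October 2 is Wednesday.
2048: Friday (+2)
2049: Saturday (+1)
2050: Sunday (+1)
Oct 2 falls on a Sunday in 2050.

2050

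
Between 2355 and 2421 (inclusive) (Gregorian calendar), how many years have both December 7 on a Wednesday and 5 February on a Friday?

3

Check each year's weekday for December 7 and 5 February:
  2355: Wed/Sat  2356: Fri/Sun  2357: Sat/Tue  2358: Sun/Wed  2359: Mon/Thu  2360: Wed/Fri ✓  2361: Thu/Sun  2362: Fri/Mon  2363: Sat/Tue  2364: Mon/Wed  2365: Tue/Fri  2366: Wed/Sat  2367: Thu/Sun  2368: Sat/Mon  …(39 more)…  2408: Sun/Tue  2409: Mon/Thu  2410: Tue/Fri  2411: Wed/Sat  2412: Fri/Sun  2413: Sat/Tue  2414: Sun/Wed  2415: Mon/Thu  2416: Wed/Fri ✓  2417: Thu/Sun  2418: Fri/Mon  2419: Sat/Tue  2420: Mon/Wed  2421: Tue/Fri
Both conditions hold in: 2360, 2388, 2416 — 3.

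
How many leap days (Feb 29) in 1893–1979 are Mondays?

3

Leap years in 1893–1979: 20 of them.
Feb 29 weekday advances by 5 (mod 7) from one leap year to the next four years later (or differs when a century non-leap intervenes).
Leap-day weekdays: 1896:Sat 1904:Mon✓ 1908:Sat 1912:Thu 1916:Tue 1920:Sun 1924:Fri 1928:Wed 1932:Mon✓ 1936:Sat 1940:Thu 1944:Tue 1948:Sun 1952:Fri 1956:Wed 1960:Mon✓ 1964:Sat 1968:Thu 1972:Tue 1976:Sun
Monday: 1904, 1932, 1960 → 3.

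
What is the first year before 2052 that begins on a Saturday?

Jan 1 advances by 2 weekdays after a leap year and by 1 after a common year.
2052: Jan 1 is Monday (leap).
2051: Sunday
2050: Saturday
2050 begins on a Saturday

2050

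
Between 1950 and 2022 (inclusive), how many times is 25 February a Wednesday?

Track 25 February's weekday year by year (advancing +1, or +2 across a Feb 29):
  1950: Sat  1951: Sun (+1)  1952: Mon (+1)  1953: Wed (+2) ✓  1954: Thu (+1)
  1955: Fri (+1)  1956: Sat (+1)  1957: Mon (+2)  1958: Tue (+1)  1959: Wed (+1) ✓
  1960: Thu (+1)  1961: Sat (+2)  1962: Sun (+1)  1963: Mon (+1)  … (45 more years) …
  2009: Wed (+2) ✓  2010: Thu (+1)  2011: Fri (+1)  2012: Sat (+1)  2013: Mon (+2)
  2014: Tue (+1)  2015: Wed (+1) ✓  2016: Thu (+1)  2017: Sat (+2)  2018: Sun (+1)
  2019: Mon (+1)  2020: Tue (+1)  2021: Thu (+2)  2022: Fri (+1)
Wednesday years: 1953, 1959, 1970, 1976, 1981, 1987, 1998, 2004, 2009, 2015 — 10 in total.

10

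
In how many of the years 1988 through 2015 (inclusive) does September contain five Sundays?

September has 30 days; it has five Sundays when Sunday falls among the first (month-length − 28) days — i.e. when September 1 is one of Sunday/Saturday.
September 1 by year: 1988:Thu 1989:Fri 1990:Sat✓ 1991:Sun✓ 1992:Tue 1993:Wed 1994:Thu 1995:Fri 1996:Sun✓ 1997:Mon 1998:Tue 1999:Wed 2000:Fri 2001:Sat✓ 2002:Sun✓ 2003:Mon 2004:Wed 2005:Thu 2006:Fri 2007:Sat✓ 2008:Mon 2009:Tue 2010:Wed 2011:Thu 2012:Sat✓ 2013:Sun✓ 2014:Mon 2015:Tue
Years with five Sundays: 1990, 1991, 1996, 2001, 2002, 2007, 2012, 2013 → 8.

8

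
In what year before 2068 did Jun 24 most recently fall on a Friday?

2067

From one year to the next, a fixed date's weekday advances by 1, or by 2 when a Feb 29 lies between the two dates.
2068: June 24 is Sunday.
2067: Friday (−2)
Jun 24 falls on a Friday in 2067.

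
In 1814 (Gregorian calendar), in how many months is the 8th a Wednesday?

Check the 8th of each month of 1814: Jan 8: Sat, Feb 8: Tue, Mar 8: Tue, Apr 8: Fri, May 8: Sun, Jun 8: Wed, Jul 8: Fri, Aug 8: Mon, Sep 8: Thu, Oct 8: Sat, Nov 8: Tue, Dec 8: Thu.
Wednesday occurs in June — 1 month.

1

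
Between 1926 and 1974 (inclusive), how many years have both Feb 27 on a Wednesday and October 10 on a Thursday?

6

Check each year's weekday for Feb 27 and October 10:
  1926: Sat/Sun  1927: Sun/Mon  1928: Mon/Wed  1929: Wed/Thu ✓  1930: Thu/Fri  1931: Fri/Sat  1932: Sat/Mon  1933: Mon/Tue  1934: Tue/Wed  1935: Wed/Thu ✓  1936: Thu/Sat  1937: Sat/Sun  1938: Sun/Mon  1939: Mon/Tue  …(21 more)…  1961: Mon/Tue  1962: Tue/Wed  1963: Wed/Thu ✓  1964: Thu/Sat  1965: Sat/Sun  1966: Sun/Mon  1967: Mon/Tue  1968: Tue/Thu  1969: Thu/Fri  1970: Fri/Sat  1971: Sat/Sun  1972: Sun/Tue  1973: Tue/Wed  1974: Wed/Thu ✓
Both conditions hold in: 1929, 1935, 1946, 1957, 1963, 1974 — 6.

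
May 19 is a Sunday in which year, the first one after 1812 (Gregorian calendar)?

1816

From one year to the next, a fixed date's weekday advances by 1, or by 2 when a Feb 29 lies between the two dates.
1812: May 19 is Tuesday.
1813: Wednesday (+1)
1814: Thursday (+1)
1815: Friday (+1)
1816: Sunday (+2)
May 19 falls on a Sunday in 1816.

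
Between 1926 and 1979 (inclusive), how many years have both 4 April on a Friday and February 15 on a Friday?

Check each year's weekday for 4 April and February 15:
  1926: Sun/Mon  1927: Mon/Tue  1928: Wed/Wed  1929: Thu/Fri  1930: Fri/Sat  1931: Sat/Sun  1932: Mon/Mon  1933: Tue/Wed  1934: Wed/Thu  1935: Thu/Fri  1936: Sat/Sat  1937: Sun/Mon  1938: Mon/Tue  1939: Tue/Wed  …(26 more)…  1966: Mon/Tue  1967: Tue/Wed  1968: Thu/Thu  1969: Fri/Sat  1970: Sat/Sun  1971: Sun/Mon  1972: Tue/Tue  1973: Wed/Thu  1974: Thu/Fri  1975: Fri/Sat  1976: Sun/Sun  1977: Mon/Tue  1978: Tue/Wed  1979: Wed/Thu
Both conditions hold in: 1952 — 1.

1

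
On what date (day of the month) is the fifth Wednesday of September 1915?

September 1, 1915 is a Wednesday, so the first Wednesday is the 1st.
The fifth Wednesday is 1 + 28 = 29.

29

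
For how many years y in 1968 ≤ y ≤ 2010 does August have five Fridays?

19

August has 31 days; it has five Fridays when Friday falls among the first (month-length − 28) days — i.e. when August 1 is one of Friday/Thursday/Wednesday.
August 1 by year: 1968:Thu✓ 1969:Fri✓ 1970:Sat 1971:Sun 1972:Tue 1973:Wed✓ 1974:Thu✓ 1975:Fri✓ 1976:Sun 1977:Mon 1978:Tue 1979:Wed✓ 1980:Fri✓ 1981:Sat 1982:Sun …(13 more)… 1996:Thu✓ 1997:Fri✓ 1998:Sat 1999:Sun 2000:Tue 2001:Wed✓ 2002:Thu✓ 2003:Fri✓ 2004:Sun 2005:Mon 2006:Tue 2007:Wed✓ 2008:Fri✓ 2009:Sat 2010:Sun
Years with five Fridays: 1968, 1969, 1973, 1974, 1975, 1979, 1980, 1984, 1985, 1986, 1990, 1991, 1996, 1997, 2001, 2002, 2003, 2007, 2008 → 19.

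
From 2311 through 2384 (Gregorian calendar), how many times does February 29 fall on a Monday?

2

Leap years in 2311–2384: 19 of them.
Feb 29 weekday advances by 5 (mod 7) from one leap year to the next four years later (or differs when a century non-leap intervenes).
Leap-day weekdays: 2312:Thu 2316:Tue 2320:Sun 2324:Fri 2328:Wed 2332:Mon✓ 2336:Sat 2340:Thu 2344:Tue 2348:Sun 2352:Fri 2356:Wed 2360:Mon✓ 2364:Sat 2368:Thu 2372:Tue 2376:Sun 2380:Fri 2384:Wed
Monday: 2332, 2360 → 2.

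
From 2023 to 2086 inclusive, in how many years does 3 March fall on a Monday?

Track 3 March's weekday year by year (advancing +1, or +2 across a Feb 29):
  2023: Fri  2024: Sun (+2)  2025: Mon (+1) ✓  2026: Tue (+1)  2027: Wed (+1)
  2028: Fri (+2)  2029: Sat (+1)  2030: Sun (+1)  2031: Mon (+1) ✓  2032: Wed (+2)
  2033: Thu (+1)  2034: Fri (+1)  2035: Sat (+1)  2036: Mon (+2) ✓  … (36 more years) …
  2073: Fri (+1)  2074: Sat (+1)  2075: Sun (+1)  2076: Tue (+2)  2077: Wed (+1)
  2078: Thu (+1)  2079: Fri (+1)  2080: Sun (+2)  2081: Mon (+1) ✓  2082: Tue (+1)
  2083: Wed (+1)  2084: Fri (+2)  2085: Sat (+1)  2086: Sun (+1)
Monday years: 2025, 2031, 2036, 2042, 2053, 2059, 2064, 2070, 2081 — 9 in total.

9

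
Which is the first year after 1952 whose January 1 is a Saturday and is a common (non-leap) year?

Jan 1 advances by 2 weekdays after a leap year and by 1 after a common year.
1952: Jan 1 is Tuesday (leap).
1953: Thursday
1954: Friday
1955: Saturday
1955 begins on a Saturday and is a common year.

1955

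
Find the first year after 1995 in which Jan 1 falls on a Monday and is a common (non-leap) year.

2001

Jan 1 advances by 2 weekdays after a leap year and by 1 after a common year.
1995: Jan 1 is Sunday.
1996: Monday (leap)
1997: Wednesday
1998: Thursday
1999: Friday
2000: Saturday (leap)
2001: Monday
2001 begins on a Monday and is a common year.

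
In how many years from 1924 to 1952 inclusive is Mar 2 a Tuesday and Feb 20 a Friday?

Check each year's weekday for Mar 2 and Feb 20:
  1924: Sun/Wed  1925: Mon/Fri  1926: Tue/Sat  1927: Wed/Sun  1928: Fri/Mon  1929: Sat/Wed  1930: Sun/Thu  1931: Mon/Fri  1932: Wed/Sat  1933: Thu/Mon  1934: Fri/Tue  1935: Sat/Wed  1936: Mon/Thu  1937: Tue/Sat  1938: Wed/Sun  1939: Thu/Mon  1940: Sat/Tue  1941: Sun/Thu  1942: Mon/Fri  1943: Tue/Sat  1944: Thu/Sun  1945: Fri/Tue  1946: Sat/Wed  1947: Sun/Thu  1948: Tue/Fri ✓  1949: Wed/Sun  1950: Thu/Mon  1951: Fri/Tue  1952: Sun/Wed
Both conditions hold in: 1948 — 1.

1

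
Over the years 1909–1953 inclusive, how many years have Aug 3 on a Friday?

6

Track Aug 3's weekday year by year (advancing +1, or +2 across a Feb 29):
  1909: Tue  1910: Wed (+1)  1911: Thu (+1)  1912: Sat (+2)  1913: Sun (+1)
  1914: Mon (+1)  1915: Tue (+1)  1916: Thu (+2)  1917: Fri (+1) ✓  1918: Sat (+1)
  1919: Sun (+1)  1920: Tue (+2)  1921: Wed (+1)  1922: Thu (+1)  … (17 more years) …
  1940: Sat (+2)  1941: Sun (+1)  1942: Mon (+1)  1943: Tue (+1)  1944: Thu (+2)
  1945: Fri (+1) ✓  1946: Sat (+1)  1947: Sun (+1)  1948: Tue (+2)  1949: Wed (+1)
  1950: Thu (+1)  1951: Fri (+1) ✓  1952: Sun (+2)  1953: Mon (+1)
Friday years: 1917, 1923, 1928, 1934, 1945, 1951 — 6 in total.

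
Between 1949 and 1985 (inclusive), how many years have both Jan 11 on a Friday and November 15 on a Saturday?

2

Check each year's weekday for Jan 11 and November 15:
  1949: Tue/Tue  1950: Wed/Wed  1951: Thu/Thu  1952: Fri/Sat ✓  1953: Sun/Sun  1954: Mon/Mon  1955: Tue/Tue  1956: Wed/Thu  1957: Fri/Fri  1958: Sat/Sat  1959: Sun/Sun  1960: Mon/Tue  1961: Wed/Wed  1962: Thu/Thu  …(9 more)…  1972: Tue/Wed  1973: Thu/Thu  1974: Fri/Fri  1975: Sat/Sat  1976: Sun/Mon  1977: Tue/Tue  1978: Wed/Wed  1979: Thu/Thu  1980: Fri/Sat ✓  1981: Sun/Sun  1982: Mon/Mon  1983: Tue/Tue  1984: Wed/Thu  1985: Fri/Fri
Both conditions hold in: 1952, 1980 — 2.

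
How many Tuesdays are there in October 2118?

October 2118 has 31 days and begins on Saturday.
The first Tuesday is October 4.
Tuesdays fall on 4, 11, 18, 25 — that's 4.

4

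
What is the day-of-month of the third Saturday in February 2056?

19

February 1, 2056 is a Tuesday, so the first Saturday is the 5th.
The third Saturday is 5 + 14 = 19.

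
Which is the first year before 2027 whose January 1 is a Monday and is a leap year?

Jan 1 advances by 2 weekdays after a leap year and by 1 after a common year.
2027: Jan 1 is Friday.
2026: Thursday
2025: Wednesday
2024: Monday (leap)
2024 begins on a Monday and is a leap year.

2024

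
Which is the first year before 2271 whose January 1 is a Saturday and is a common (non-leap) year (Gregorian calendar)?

2270

Jan 1 advances by 2 weekdays after a leap year and by 1 after a common year.
2271: Jan 1 is Sunday.
2270: Saturday
2270 begins on a Saturday and is a common year.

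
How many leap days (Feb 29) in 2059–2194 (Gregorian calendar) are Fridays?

Leap years in 2059–2194: 33 of them.
Feb 29 weekday advances by 5 (mod 7) from one leap year to the next four years later (or differs when a century non-leap intervenes).
Leap-day weekdays: 2060:Sun 2064:Fri✓ 2068:Wed 2072:Mon 2076:Sat 2080:Thu 2084:Tue 2088:Sun 2092:Fri✓ 2096:Wed 2104:Fri✓ 2108:Wed 2112:Mon …(7 more)… 2144:Sat 2148:Thu 2152:Tue 2156:Sun 2160:Fri✓ 2164:Wed 2168:Mon 2172:Sat 2176:Thu 2180:Tue 2184:Sun 2188:Fri✓ 2192:Wed
Friday: 2064, 2092, 2104, 2132, 2160, 2188 → 6.

6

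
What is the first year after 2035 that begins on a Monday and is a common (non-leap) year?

2046

Jan 1 advances by 2 weekdays after a leap year and by 1 after a common year.
2035: Jan 1 is Monday.
2036: Tuesday (leap)
2037: Thursday
2038: Friday
2039: Saturday
2040: Sunday (leap)
2041: Tuesday
2042: Wednesday
2043: Thursday
2044: Friday (leap)
2045: Sunday
2046: Monday
2046 begins on a Monday and is a common year.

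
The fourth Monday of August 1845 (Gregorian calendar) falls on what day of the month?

August 1, 1845 is a Friday, so the first Monday is the 4th.
The fourth Monday is 4 + 21 = 25.

25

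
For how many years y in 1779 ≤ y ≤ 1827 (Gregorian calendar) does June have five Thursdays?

June has 30 days; it has five Thursdays when Thursday falls among the first (month-length − 28) days — i.e. when June 1 is one of Thursday/Wednesday.
June 1 by year: 1779:Tue 1780:Thu✓ 1781:Fri 1782:Sat 1783:Sun 1784:Tue 1785:Wed✓ 1786:Thu✓ 1787:Fri 1788:Sun 1789:Mon 1790:Tue 1791:Wed✓ 1792:Fri 1793:Sat …(19 more)… 1813:Tue 1814:Wed✓ 1815:Thu✓ 1816:Sat 1817:Sun 1818:Mon 1819:Tue 1820:Thu✓ 1821:Fri 1822:Sat 1823:Sun 1824:Tue 1825:Wed✓ 1826:Thu✓ 1827:Fri
Years with five Thursdays: 1780, 1785, 1786, 1791, 1796, 1797, 1803, 1808, 1809, 1814, 1815, 1820, 1825, 1826 → 14.

14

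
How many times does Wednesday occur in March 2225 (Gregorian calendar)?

5

March 2225 has 31 days and begins on Tuesday.
The first Wednesday is March 2.
Wednesdays fall on 2, 9, 16, 23, 30 — that's 5.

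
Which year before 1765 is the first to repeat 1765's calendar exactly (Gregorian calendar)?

Two years share a calendar iff Jan 1 falls on the same weekday and both are leap or both are common. 1765: Jan 1 is Tuesday, common year.
1764: Jan 1 Sunday, leap
1763: Jan 1 Saturday, common
1762: Jan 1 Friday, common
1761: Jan 1 Thursday, common
1760: Jan 1 Tuesday, leap
1759: Jan 1 Monday, common
1758: Jan 1 Sunday, common
1757: Jan 1 Saturday, common
1756: Jan 1 Thursday, leap
1755: Jan 1 Wednesday, common
1754: Jan 1 Tuesday, common
1754 matches on both conditions.

1754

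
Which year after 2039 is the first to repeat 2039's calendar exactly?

Two years share a calendar iff Jan 1 falls on the same weekday and both are leap or both are common. 2039: Jan 1 is Saturday, common year.
2040: Jan 1 Sunday, leap
2041: Jan 1 Tuesday, common
2042: Jan 1 Wednesday, common
2043: Jan 1 Thursday, common
2044: Jan 1 Friday, leap
2045: Jan 1 Sunday, common
2046: Jan 1 Monday, common
2047: Jan 1 Tuesday, common
2048: Jan 1 Wednesday, leap
2049: Jan 1 Friday, common
2050: Jan 1 Saturday, common
2050 matches on both conditions.

2050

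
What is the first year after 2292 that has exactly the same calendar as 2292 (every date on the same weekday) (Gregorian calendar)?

Two years share a calendar iff Jan 1 falls on the same weekday and both are leap or both are common. 2292: Jan 1 is Friday, leap year.
2293: Jan 1 Sunday, common
2294: Jan 1 Monday, common
2295: Jan 1 Tuesday, common
2296: Jan 1 Wednesday, leap
2297: Jan 1 Friday, common
2298: Jan 1 Saturday, common
2299: Jan 1 Sunday, common
2300: Jan 1 Monday, common
2301: Jan 1 Tuesday, common
2302: Jan 1 Wednesday, common
2303: Jan 1 Thursday, common
2304: Jan 1 Friday, leap
2304 matches on both conditions.

2304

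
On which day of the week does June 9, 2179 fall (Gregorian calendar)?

Wednesday

January 1, 2179 is a Friday.
June 9 is day 160 of the year, i.e. 159 days after Jan 1.
159 mod 7 = 5, so advance 5 weekdays from Friday: Wednesday.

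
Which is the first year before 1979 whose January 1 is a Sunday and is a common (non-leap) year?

Jan 1 advances by 2 weekdays after a leap year and by 1 after a common year.
1979: Jan 1 is Monday.
1978: Sunday
1978 begins on a Sunday and is a common year.

1978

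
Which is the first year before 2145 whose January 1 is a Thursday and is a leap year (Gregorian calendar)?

2128

Jan 1 advances by 2 weekdays after a leap year and by 1 after a common year.
2145: Jan 1 is Friday.
2144: Wednesday (leap)
2143: Tuesday
2142: Monday
2141: Sunday
2140: Friday (leap)
2139: Thursday
2138: Wednesday
2137: Tuesday
2136: Sunday (leap)
2135: Saturday
2134: Friday
2133: Thursday
2132: Tuesday (leap)
2131: Monday
2130: Sunday
2129: Saturday
2128: Thursday (leap)
2128 begins on a Thursday and is a leap year.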